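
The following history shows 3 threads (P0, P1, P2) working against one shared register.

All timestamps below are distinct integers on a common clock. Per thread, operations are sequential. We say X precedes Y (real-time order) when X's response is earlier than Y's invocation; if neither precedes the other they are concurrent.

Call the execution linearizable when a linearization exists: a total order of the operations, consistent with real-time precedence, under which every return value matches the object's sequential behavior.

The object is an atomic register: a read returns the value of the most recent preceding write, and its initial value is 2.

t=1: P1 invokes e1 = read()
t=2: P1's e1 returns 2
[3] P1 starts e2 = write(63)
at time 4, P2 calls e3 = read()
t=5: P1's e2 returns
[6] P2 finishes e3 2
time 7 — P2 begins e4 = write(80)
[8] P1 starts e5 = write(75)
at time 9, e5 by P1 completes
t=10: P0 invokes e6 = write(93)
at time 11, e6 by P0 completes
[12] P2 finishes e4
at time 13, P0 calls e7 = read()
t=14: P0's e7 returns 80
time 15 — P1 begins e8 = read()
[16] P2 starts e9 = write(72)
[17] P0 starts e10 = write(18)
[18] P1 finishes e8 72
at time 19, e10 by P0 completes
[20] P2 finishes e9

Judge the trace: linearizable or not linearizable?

linearizable

a witness: e1, e3, e2, e5, e6, e4, e7, e9, e8, e10
1. e1 read() → 2, leaving value 2
2. e3 read() → 2, leaving value 2
3. e2 write(63), leaving value 63
4. e5 write(75), leaving value 75
5. e6 write(93), leaving value 93
6. e4 write(80), leaving value 80
7. e7 read() → 80, leaving value 80
8. e9 write(72), leaving value 72
9. e8 read() → 72, leaving value 72
10. e10 write(18), leaving value 18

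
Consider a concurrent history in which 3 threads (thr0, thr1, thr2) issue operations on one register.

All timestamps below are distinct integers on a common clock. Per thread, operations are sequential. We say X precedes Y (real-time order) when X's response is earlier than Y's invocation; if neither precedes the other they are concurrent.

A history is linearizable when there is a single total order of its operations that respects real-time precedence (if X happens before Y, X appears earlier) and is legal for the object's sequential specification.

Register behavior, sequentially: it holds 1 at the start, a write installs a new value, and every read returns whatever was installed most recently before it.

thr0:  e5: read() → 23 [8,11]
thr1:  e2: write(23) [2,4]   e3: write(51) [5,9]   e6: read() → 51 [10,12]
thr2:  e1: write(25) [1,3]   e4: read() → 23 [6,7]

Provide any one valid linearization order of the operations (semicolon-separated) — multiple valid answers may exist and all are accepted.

e1; e2; e4; e5; e3; e6

after step 1 (e1 write(25)): value 25
after step 2 (e2 write(23)): value 23
after step 3 (e4 read() → 23): value 23
after step 4 (e5 read() → 23): value 23
after step 5 (e3 write(51)): value 51
after step 6 (e6 read() → 51): value 51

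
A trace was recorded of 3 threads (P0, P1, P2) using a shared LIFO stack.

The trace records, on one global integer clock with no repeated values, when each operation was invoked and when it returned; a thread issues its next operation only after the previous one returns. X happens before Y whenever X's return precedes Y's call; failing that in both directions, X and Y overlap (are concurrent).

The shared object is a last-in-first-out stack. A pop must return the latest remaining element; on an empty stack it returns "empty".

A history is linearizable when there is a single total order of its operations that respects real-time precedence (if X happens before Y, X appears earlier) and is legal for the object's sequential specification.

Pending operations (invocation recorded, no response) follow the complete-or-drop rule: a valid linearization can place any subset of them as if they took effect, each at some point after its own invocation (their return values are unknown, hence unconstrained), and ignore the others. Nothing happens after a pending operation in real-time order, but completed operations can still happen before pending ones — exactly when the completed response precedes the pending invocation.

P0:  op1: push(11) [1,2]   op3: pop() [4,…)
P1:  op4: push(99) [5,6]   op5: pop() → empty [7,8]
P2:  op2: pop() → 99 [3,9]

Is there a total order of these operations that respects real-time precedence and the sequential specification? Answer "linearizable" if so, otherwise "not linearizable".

linearizable

witness order: op1, op3, op4, op2, op5
step 1: op1 push(11) — stack <11>
step 2: op3 pop() (pending, included) — stack <>
step 3: op4 push(99) — stack <99>
step 4: op2 pop() → 99 — stack <>
step 5: op5 pop() → empty — stack <>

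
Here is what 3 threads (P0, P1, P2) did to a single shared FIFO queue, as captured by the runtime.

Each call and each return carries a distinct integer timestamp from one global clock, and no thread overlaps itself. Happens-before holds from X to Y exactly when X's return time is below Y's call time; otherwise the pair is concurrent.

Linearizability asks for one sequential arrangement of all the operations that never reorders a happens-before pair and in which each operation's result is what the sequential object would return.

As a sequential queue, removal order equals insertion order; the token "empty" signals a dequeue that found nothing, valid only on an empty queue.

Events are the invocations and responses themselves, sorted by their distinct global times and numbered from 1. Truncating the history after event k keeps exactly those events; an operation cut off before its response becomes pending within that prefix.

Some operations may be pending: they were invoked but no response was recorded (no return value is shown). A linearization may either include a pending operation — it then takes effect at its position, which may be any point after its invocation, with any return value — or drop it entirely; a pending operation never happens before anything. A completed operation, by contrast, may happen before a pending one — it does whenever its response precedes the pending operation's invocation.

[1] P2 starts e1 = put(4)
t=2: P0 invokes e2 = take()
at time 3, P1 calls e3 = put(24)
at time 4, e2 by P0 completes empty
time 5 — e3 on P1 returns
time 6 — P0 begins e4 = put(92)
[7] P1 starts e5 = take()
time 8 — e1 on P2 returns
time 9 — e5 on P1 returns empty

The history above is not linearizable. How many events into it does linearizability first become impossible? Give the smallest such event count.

events 1..8 are still linearizable — one witness is e2, e1, e3:
after step 1 (e2 take() → empty): queue <>
after step 2 (e1 put(4)): queue <4>
after step 3 (e3 put(24)): queue <4,24>
once event 9 joins (e5's response, time 9), exhaustive search finds no witness
no escape via the 1 pending operation (e4): every completion choice fails
one such order, e1, e2, e3, e5 (pending dropped), breaks at step 2 where e2 take() → empty is illegal
one such order, e1, e3, e2, e5 (pending dropped), breaks at step 3 where e2 take() → empty is illegal

9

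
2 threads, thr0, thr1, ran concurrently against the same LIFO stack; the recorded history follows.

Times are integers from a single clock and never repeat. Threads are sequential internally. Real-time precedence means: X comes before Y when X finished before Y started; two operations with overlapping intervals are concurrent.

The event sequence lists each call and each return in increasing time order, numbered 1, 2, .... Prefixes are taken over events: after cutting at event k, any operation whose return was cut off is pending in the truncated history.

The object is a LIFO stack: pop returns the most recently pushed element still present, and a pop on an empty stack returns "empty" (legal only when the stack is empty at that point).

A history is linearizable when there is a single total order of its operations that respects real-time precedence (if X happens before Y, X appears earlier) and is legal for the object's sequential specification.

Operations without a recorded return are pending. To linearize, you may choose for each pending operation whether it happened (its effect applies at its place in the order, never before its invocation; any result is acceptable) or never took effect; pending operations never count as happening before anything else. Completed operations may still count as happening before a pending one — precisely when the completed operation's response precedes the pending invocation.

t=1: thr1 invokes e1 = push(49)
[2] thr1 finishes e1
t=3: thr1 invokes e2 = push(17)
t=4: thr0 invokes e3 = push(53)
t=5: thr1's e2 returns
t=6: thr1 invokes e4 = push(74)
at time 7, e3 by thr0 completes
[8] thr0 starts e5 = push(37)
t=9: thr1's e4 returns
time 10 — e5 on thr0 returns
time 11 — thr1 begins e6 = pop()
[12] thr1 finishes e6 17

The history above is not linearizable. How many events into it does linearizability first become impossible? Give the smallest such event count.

one valid order for events 1..11 is e1, e2, e3, e4, e5:
step 1: e1 push(49) — stack <49>
step 2: e2 push(17) — stack <49,17>
step 3: e3 push(53) — stack <49,17,53>
step 4: e4 push(74) — stack <49,17,53,74>
step 5: e5 push(37) — stack <49,17,53,74,37>
adding event 12 (e6 responds at 12) leaves no legal real-time order
take e1, e2, e3, e4, e5, e6: step 6 already fails, because e6 pop() → 17 cannot occur there
take e1, e2, e3, e5, e4, e6: step 6 already fails, because e6 pop() → 17 cannot occur there

12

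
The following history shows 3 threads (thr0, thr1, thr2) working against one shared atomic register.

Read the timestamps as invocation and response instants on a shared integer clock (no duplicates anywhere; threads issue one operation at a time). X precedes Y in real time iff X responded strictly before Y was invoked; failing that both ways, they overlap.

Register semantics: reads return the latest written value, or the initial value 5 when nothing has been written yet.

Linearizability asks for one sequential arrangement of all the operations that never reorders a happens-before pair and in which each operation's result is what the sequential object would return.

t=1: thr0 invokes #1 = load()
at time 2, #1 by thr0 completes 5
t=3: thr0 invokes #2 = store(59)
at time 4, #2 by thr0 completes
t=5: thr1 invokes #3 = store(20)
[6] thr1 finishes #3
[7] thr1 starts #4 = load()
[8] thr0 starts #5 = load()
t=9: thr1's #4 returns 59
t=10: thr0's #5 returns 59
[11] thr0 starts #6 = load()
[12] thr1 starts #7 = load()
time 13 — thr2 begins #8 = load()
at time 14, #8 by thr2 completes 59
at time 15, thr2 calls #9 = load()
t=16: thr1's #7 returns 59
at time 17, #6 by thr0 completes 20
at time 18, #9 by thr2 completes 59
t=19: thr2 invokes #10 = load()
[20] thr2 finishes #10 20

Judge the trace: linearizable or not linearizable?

cut after 8 events: linearizable; cut after 9 events (#4 responds, time 9): not linearizable
exactly one order of the 4 completed ops respects real time; the atomic register replay fails
including or dropping the 1 pending operation (#5) in any combination fails
take #1, #2, #3, #4 (pending dropped): step 4 already fails, because #4 load() → 59 cannot occur there

not linearizable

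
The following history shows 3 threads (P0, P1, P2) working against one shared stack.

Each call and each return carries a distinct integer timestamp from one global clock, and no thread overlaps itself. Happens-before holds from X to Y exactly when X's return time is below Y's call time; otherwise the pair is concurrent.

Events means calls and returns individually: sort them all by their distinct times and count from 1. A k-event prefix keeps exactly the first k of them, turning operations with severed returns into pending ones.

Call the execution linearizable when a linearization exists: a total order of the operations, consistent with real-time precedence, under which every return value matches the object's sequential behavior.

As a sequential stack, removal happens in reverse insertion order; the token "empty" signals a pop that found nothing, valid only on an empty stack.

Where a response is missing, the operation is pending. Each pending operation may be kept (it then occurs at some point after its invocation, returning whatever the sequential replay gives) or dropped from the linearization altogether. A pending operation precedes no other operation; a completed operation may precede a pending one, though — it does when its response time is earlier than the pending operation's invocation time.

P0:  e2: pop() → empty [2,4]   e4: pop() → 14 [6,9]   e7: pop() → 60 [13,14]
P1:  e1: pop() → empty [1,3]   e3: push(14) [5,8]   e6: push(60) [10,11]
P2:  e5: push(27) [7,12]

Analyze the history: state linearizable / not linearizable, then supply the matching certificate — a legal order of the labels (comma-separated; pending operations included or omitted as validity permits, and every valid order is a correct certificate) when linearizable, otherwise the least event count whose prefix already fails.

linearizable — witness: e1, e2, e3, e4, e5, e6, e7

1. e1 pop() → empty, leaving stack <>
2. e2 pop() → empty, leaving stack <>
3. e3 push(14), leaving stack <14>
4. e4 pop() → 14, leaving stack <>
5. e5 push(27), leaving stack <27>
6. e6 push(60), leaving stack <27,60>
7. e7 pop() → 60, leaving stack <27>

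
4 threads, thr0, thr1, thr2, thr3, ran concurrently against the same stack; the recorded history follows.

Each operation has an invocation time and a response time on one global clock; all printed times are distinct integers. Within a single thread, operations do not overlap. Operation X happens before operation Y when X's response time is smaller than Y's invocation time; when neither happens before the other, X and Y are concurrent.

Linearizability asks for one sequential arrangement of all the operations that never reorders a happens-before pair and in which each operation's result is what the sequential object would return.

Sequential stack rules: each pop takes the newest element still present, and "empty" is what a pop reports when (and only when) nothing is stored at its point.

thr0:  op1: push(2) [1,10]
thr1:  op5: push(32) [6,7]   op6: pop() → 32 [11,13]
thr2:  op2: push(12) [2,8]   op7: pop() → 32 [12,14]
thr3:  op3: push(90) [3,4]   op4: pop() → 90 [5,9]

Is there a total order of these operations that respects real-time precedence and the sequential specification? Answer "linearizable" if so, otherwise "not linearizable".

already the first 14 events (up to op7's response at time 14) admit no linearization; the first 13 still do
checked exhaustively: 80 real-time-consistent orders of 7 completed operations, zero legal stack replays
take op1, op2, op3, op4, op5, op6, op7: step 7 already fails, because op7 pop() → 32 cannot occur there
take op1, op2, op3, op4, op5, op7, op6: step 7 already fails, because op6 pop() → 32 cannot occur there

not linearizable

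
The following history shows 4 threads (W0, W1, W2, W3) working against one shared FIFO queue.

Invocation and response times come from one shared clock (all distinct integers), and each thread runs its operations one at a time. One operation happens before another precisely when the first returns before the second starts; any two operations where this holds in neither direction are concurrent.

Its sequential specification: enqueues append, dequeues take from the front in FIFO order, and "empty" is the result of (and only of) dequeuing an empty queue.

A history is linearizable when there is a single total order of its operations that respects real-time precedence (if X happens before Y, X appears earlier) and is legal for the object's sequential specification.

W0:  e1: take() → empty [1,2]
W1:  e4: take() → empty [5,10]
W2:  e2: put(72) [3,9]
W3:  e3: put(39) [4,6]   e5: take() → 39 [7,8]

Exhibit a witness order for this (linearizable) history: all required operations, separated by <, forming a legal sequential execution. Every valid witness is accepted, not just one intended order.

after step 1 (e1 take() → empty): queue <>
after step 2 (e3 put(39)): queue <39>
after step 3 (e5 take() → 39): queue <>
after step 4 (e4 take() → empty): queue <>
after step 5 (e2 put(72)): queue <72>

e1 < e3 < e5 < e4 < e2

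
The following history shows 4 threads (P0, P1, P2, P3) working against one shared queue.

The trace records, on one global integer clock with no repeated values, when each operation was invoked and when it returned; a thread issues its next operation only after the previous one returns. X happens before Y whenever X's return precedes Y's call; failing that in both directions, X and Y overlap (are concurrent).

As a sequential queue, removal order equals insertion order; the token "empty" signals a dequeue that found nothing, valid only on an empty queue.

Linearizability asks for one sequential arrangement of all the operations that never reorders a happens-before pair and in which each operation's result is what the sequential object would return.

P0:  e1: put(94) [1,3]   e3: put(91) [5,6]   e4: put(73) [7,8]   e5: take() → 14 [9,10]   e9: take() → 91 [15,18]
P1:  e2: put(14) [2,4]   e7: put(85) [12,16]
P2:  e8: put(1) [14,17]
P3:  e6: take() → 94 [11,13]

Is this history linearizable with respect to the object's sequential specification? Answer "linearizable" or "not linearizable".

linearizable

a witness: e2, e1, e3, e4, e5, e6, e7, e8, e9
1. e2 put(14), leaving queue <14>
2. e1 put(94), leaving queue <14,94>
3. e3 put(91), leaving queue <14,94,91>
4. e4 put(73), leaving queue <14,94,91,73>
5. e5 take() → 14, leaving queue <94,91,73>
6. e6 take() → 94, leaving queue <91,73>
7. e7 put(85), leaving queue <91,73,85>
8. e8 put(1), leaving queue <91,73,85,1>
9. e9 take() → 91, leaving queue <73,85,1>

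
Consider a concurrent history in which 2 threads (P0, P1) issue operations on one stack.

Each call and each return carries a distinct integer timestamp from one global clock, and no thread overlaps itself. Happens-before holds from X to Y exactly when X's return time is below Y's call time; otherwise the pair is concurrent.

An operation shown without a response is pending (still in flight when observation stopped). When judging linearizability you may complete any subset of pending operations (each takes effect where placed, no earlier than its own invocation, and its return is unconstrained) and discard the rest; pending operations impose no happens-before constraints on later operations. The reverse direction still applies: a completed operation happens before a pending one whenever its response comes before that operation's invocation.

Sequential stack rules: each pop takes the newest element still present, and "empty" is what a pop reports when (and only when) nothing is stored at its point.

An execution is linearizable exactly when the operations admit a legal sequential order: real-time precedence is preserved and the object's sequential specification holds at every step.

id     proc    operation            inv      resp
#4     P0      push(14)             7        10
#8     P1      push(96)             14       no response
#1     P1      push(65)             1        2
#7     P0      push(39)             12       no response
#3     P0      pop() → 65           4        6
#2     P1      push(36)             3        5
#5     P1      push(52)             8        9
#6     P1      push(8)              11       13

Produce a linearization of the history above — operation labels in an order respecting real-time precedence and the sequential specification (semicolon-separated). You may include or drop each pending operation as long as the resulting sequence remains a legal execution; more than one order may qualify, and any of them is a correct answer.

#1; #3; #2; #4; #5; #6

1. #1 push(65), leaving stack <65>
2. #3 pop() → 65, leaving stack <>
3. #2 push(36), leaving stack <36>
4. #4 push(14), leaving stack <36,14>
5. #5 push(52), leaving stack <36,14,52>
6. #6 push(8), leaving stack <36,14,52,8>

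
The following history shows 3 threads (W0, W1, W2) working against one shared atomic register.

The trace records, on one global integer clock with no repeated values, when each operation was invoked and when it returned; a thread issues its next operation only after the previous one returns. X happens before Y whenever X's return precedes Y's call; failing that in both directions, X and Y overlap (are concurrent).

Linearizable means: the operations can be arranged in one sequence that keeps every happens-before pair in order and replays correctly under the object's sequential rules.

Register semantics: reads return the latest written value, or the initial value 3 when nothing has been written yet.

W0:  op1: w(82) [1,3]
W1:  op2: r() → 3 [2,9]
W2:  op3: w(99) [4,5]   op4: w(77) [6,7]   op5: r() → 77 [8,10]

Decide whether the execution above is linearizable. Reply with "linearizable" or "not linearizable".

linearizable

a witness: op2, op1, op3, op4, op5
step 1: op2 r() → 3 — value 3
step 2: op1 w(82) — value 82
step 3: op3 w(99) — value 99
step 4: op4 w(77) — value 77
step 5: op5 r() → 77 — value 77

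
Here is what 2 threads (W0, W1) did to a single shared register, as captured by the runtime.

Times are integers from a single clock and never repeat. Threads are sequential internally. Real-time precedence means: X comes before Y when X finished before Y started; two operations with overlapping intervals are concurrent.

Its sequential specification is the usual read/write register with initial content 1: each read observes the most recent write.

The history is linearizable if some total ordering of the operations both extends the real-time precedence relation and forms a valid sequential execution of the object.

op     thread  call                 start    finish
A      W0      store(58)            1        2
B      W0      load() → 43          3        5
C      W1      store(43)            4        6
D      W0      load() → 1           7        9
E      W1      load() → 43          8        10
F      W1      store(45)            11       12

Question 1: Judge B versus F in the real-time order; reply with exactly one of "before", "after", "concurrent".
B spans [3,5], F spans [11,12]
resp(B)=5 < inv(F)=11

before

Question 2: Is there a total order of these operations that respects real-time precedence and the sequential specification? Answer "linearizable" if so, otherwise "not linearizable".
prefix check: 1..8 passes, 1..9 fails once D's time-9 response joins
2 orders of the 4 completed register ops respect real time; none is legal
no completion choice of the 1 pending operation (E) rescues it — every subset was tried
take A, B, C, D (pending dropped): step 2 already fails, because B load() → 43 cannot occur there
take A, C, B, D (pending dropped): step 4 already fails, because D load() → 1 cannot occur there

not linearizable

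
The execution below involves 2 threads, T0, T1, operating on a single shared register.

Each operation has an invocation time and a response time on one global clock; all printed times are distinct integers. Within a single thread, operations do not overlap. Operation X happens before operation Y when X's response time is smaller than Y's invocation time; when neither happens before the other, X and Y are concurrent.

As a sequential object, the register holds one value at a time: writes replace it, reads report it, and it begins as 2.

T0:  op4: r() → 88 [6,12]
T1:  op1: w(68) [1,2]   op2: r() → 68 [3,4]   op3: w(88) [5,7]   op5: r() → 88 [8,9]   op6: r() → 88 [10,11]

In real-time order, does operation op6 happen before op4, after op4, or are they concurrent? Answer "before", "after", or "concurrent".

concurrent

op6 spans [10,11], op4 spans [6,12]
the intervals overlap in both directions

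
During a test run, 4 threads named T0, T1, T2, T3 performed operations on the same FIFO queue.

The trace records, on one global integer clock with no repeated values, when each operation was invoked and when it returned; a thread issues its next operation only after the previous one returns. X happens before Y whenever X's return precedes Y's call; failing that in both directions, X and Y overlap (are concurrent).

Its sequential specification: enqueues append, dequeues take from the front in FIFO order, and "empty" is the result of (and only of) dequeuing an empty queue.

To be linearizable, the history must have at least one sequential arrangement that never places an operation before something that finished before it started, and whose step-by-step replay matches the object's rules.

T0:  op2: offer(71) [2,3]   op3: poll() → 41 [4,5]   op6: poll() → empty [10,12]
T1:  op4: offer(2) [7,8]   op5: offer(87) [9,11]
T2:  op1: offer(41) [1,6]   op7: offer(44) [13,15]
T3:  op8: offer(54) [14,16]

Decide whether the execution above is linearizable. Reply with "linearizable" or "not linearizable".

through event 11 a valid linearization exists; event 12 (op6 responding at time 12) ends that
every one of the 6 real-time-consistent orders over 6 completed FIFO queue ops fails the sequential spec
one such order, op1, op2, op3, op4, op5, op6, breaks at step 6 where op6 poll() → empty is illegal
one such order, op1, op2, op3, op4, op6, op5, breaks at step 5 where op6 poll() → empty is illegal

not linearizable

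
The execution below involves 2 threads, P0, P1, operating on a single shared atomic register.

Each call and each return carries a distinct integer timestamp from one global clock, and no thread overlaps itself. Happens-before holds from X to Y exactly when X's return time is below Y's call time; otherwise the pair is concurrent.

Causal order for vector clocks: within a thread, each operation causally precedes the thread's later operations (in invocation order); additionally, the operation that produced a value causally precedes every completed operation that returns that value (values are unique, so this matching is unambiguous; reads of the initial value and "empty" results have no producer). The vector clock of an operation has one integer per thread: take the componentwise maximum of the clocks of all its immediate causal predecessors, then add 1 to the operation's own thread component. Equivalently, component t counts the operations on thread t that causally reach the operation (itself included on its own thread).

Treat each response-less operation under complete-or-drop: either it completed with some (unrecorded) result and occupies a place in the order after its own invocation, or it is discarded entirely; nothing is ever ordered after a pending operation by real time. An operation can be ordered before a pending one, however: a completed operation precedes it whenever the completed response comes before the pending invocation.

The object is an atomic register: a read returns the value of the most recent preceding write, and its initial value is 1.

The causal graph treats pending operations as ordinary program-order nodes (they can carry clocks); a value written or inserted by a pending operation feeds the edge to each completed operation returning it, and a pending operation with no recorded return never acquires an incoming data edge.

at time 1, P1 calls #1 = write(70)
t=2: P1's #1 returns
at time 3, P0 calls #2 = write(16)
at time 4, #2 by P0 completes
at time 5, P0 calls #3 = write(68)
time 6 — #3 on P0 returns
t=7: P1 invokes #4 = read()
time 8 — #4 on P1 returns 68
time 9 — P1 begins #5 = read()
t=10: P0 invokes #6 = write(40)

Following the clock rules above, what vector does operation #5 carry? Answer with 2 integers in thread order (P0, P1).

root op #1, invoked 1: fresh clock plus P1's own tick → (0, 1)
root op #2, invoked 3: fresh clock plus P0's own tick → (1, 0)
from VC(#2)=(1, 0), #3 (invoked 5) maxes components and bumps P0 → (2, 0)
from VC(#3)=(2, 0), #6 (invoked 10) maxes components and bumps P0 → (3, 0)
from VC(#1)=(0, 1), VC(#3)=(2, 0), #4 (invoked 7) maxes components and bumps P1 → (2, 2)
from VC(#4)=(2, 2), #5 (invoked 9) maxes components and bumps P1 → (2, 3)
target: VC(#5) = (2, 3)

(2, 3)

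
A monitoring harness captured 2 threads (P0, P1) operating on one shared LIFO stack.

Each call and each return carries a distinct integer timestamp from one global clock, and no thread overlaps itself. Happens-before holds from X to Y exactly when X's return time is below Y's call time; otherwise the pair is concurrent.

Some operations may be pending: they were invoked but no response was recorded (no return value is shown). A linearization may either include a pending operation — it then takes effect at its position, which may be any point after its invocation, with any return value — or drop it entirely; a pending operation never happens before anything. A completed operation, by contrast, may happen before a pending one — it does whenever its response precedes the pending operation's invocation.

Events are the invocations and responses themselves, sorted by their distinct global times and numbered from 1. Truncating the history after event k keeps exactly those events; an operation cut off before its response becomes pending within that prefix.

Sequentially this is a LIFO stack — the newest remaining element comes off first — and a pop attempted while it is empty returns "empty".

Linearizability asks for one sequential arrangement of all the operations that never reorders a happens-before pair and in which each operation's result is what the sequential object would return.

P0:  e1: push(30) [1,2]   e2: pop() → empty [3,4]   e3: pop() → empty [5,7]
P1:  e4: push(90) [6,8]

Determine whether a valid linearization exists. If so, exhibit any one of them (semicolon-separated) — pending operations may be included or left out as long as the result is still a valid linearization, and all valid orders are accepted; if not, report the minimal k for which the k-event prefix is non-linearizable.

already the first 4 events (up to e2's response at time 4) admit no linearization; the first 3 still do
exhaustive check: the 2 completed LIFO stack ops admit one real-time order; illegal
for example e1, e2 fails at step 2: e2 pop() → empty is not legal there

not linearizable — minimal violating prefix: 4 events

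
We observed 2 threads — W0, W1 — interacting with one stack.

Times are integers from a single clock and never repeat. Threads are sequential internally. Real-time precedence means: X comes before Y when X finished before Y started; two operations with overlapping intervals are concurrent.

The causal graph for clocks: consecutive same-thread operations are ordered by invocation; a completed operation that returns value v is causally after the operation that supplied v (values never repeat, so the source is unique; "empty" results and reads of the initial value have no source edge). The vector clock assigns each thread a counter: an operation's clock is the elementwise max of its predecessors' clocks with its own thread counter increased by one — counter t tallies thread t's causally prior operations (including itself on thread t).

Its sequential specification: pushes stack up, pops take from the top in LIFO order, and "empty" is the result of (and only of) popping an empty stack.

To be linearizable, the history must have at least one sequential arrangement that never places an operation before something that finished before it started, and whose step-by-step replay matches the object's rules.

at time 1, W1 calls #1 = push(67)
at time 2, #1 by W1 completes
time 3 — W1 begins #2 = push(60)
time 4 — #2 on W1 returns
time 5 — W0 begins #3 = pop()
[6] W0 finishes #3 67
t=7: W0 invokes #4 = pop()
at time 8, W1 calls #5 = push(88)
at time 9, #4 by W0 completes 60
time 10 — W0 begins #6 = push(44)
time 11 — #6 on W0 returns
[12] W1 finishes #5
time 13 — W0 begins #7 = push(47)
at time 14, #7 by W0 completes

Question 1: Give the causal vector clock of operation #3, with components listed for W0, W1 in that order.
invoked at 1, #1 has no predecessors; its own W1 bump gives (0, 1)
invoked at 3, #2 merges VC(#1)=(0, 1) and bumps W1's slot → (0, 2)
invoked at 5, #3 merges VC(#1)=(0, 1) and bumps W0's slot → (1, 1)
invoked at 8, #5 merges VC(#2)=(0, 2) and bumps W1's slot → (0, 3)
invoked at 7, #4 merges VC(#2)=(0, 2), VC(#3)=(1, 1) and bumps W0's slot → (2, 2)
invoked at 10, #6 merges VC(#4)=(2, 2) and bumps W0's slot → (3, 2)
invoked at 13, #7 merges VC(#6)=(3, 2) and bumps W0's slot → (4, 2)
target: VC(#3) = (1, 1)

(1, 1)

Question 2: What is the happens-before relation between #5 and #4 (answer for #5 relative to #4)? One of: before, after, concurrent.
#5 spans [8,12], #4 spans [7,9]
the intervals overlap in both directions

concurrent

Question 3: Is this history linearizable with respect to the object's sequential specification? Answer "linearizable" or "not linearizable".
events 1..5 are fine; event 6 — the response of #3 at time 6 — makes the prefix non-linearizable
the sole real-time-consistent order of 3 completed operations fails the stack replay
one such order, #1, #2, #3, breaks at step 3 where #3 pop() → 67 is illegal

not linearizable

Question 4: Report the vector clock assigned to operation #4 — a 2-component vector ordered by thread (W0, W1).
root op #1, invoked 1: fresh clock plus W1's own tick → (0, 1)
#2, invoked 3, takes VC(#1)=(0, 1) under max, adds 1 for W1 → (0, 2)
#3, invoked 5, takes VC(#1)=(0, 1) under max, adds 1 for W0 → (1, 1)
#5, invoked 8, takes VC(#2)=(0, 2) under max, adds 1 for W1 → (0, 3)
#4, invoked 7, takes VC(#2)=(0, 2), VC(#3)=(1, 1) under max, adds 1 for W0 → (2, 2)
#6, invoked 10, takes VC(#4)=(2, 2) under max, adds 1 for W0 → (3, 2)
#7, invoked 13, takes VC(#6)=(3, 2) under max, adds 1 for W0 → (4, 2)
target: VC(#4) = (2, 2)

(2, 2)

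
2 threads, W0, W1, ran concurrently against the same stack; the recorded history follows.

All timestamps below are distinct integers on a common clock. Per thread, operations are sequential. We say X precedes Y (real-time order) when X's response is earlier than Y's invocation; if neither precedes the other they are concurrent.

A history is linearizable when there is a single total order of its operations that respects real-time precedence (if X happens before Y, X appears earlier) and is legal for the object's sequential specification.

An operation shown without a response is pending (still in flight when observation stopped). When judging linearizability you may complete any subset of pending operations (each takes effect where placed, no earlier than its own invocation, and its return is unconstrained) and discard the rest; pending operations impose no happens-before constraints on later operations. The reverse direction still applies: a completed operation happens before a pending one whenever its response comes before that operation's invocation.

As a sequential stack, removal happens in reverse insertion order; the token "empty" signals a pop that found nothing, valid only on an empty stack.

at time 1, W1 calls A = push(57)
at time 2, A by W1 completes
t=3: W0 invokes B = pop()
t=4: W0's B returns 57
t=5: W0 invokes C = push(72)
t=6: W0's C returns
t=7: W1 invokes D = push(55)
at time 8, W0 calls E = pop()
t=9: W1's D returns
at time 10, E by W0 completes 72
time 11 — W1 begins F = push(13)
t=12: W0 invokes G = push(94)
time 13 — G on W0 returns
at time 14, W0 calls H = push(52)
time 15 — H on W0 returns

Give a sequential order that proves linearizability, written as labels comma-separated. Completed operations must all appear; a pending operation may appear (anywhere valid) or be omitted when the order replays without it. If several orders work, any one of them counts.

A, B, C, E, D, F, G, H

after step 1 (A push(57)): stack <57>
after step 2 (B pop() → 57): stack <>
after step 3 (C push(72)): stack <72>
after step 4 (E pop() → 72): stack <>
after step 5 (D push(55)): stack <55>
after step 6 (F push(13) (pending, included)): stack <55,13>
after step 7 (G push(94)): stack <55,13,94>
after step 8 (H push(52)): stack <55,13,94,52>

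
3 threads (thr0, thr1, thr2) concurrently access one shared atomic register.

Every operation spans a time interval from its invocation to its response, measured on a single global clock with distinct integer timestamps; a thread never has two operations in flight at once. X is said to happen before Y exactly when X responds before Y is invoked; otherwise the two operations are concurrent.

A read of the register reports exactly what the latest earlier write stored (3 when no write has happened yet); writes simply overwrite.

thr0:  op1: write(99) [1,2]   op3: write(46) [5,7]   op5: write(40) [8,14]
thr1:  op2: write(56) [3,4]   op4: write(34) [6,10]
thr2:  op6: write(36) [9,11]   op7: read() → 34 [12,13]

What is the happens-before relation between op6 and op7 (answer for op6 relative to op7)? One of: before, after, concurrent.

before

op6 spans [9,11], op7 spans [12,13]
resp(op6)=11 < inv(op7)=12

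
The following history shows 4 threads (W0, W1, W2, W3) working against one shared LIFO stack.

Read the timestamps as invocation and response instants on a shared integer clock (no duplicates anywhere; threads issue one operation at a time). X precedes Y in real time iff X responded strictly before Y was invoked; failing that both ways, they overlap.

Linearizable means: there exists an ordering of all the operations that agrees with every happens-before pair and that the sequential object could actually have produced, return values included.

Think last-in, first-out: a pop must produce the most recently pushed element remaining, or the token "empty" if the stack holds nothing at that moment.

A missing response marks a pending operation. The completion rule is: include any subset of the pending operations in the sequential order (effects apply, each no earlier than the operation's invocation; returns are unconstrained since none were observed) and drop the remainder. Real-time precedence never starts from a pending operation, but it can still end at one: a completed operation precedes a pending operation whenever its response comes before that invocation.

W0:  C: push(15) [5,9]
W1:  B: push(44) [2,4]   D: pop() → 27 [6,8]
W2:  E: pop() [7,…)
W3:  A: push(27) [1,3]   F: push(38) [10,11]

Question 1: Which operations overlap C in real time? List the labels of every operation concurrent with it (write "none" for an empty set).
C spans [5,9]; an op avoiding the whole window 5..9 is ordered, any other is concurrent
A [1,3]: before
B [2,4]: before
D [6,8]: concurrent
E [7,…): concurrent
F [10,11]: after

D, E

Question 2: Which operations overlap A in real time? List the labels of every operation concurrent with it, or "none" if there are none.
overlap test against A [1,3]: concurrent iff the interval meets 1..3
B [2,4]: concurrent
C [5,9]: after
D [6,8]: after
E [7,…): after
F [10,11]: after

B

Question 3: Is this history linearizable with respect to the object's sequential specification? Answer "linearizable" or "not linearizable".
one valid linearization: A, B, E, D, C, F
1. A push(27), leaving stack <27>
2. B push(44), leaving stack <27,44>
3. E pop() (pending, included), leaving stack <27>
4. D pop() → 27, leaving stack <>
5. C push(15), leaving stack <15>
6. F push(38), leaving stack <15,38>

linearizable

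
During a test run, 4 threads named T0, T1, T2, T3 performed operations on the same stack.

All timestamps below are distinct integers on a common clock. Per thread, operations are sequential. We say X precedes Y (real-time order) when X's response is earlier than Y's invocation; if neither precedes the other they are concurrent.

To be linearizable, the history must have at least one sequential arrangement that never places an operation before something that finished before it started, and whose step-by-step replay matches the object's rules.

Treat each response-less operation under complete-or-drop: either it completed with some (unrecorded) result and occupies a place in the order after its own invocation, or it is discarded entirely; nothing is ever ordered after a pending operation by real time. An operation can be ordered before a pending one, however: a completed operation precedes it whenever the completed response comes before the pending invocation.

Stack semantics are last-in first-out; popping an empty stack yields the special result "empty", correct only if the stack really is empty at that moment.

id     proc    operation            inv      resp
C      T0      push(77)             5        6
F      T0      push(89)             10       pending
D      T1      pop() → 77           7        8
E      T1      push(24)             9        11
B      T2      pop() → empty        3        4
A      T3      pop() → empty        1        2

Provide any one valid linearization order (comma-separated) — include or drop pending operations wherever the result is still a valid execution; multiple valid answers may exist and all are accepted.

step 1: A pop() → empty — stack <>
step 2: B pop() → empty — stack <>
step 3: C push(77) — stack <77>
step 4: D pop() → 77 — stack <>
step 5: E push(24) — stack <24>

A, B, C, D, E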